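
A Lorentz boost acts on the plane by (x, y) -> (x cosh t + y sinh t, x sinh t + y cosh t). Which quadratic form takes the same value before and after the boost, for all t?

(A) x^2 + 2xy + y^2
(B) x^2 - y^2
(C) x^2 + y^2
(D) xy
B

Write x' = x cosh t + y sinh t, y' = x sinh t + y cosh t and substitute into each option:
(A) x^2 + 2xy + y^2: (x' + y')^2 with x' + y' = (x + y)(cosh t + sinh t) = (x + y)e^t, so it becomes (x + y)^2 e^(2t)   [not invariant for t != 0]
(B) x^2 - y^2: (x cosh t + y sinh t)^2 - (x sinh t + y cosh t)^2 = x^2(cosh^2 t - sinh^2 t) + 2xy(cosh t sinh t - sinh t cosh t) + y^2(sinh^2 t - cosh^2 t) = x^2 - y^2   [invariant, using cosh^2 t - sinh^2 t = 1]
(C) x^2 + y^2: (x cosh t + y sinh t)^2 + (x sinh t + y cosh t)^2 = (x^2 + y^2)(cosh^2 t + sinh^2 t) + 4xy sinh t cosh t = (x^2 + y^2) cosh 2t + 2xy sinh 2t   [not invariant for t != 0]
(D) xy: (x cosh t + y sinh t)(x sinh t + y cosh t) = xy(cosh^2 t + sinh^2 t) + (x^2 + y^2) sinh t cosh t = xy cosh 2t + (x^2 + y^2)(sinh 2t)/2   [not invariant for t != 0]

Only (B) x^2 - y^2 is unchanged; it is the Minkowski form preserved by Lorentz boosts, just as x^2 + y^2 is preserved by ordinary rotations.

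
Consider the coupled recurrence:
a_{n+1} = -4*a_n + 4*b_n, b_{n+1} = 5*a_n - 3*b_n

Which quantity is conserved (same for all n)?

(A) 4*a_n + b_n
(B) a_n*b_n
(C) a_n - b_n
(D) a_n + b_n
D

Replace a_n by a_{n+1} = -4*a_n + 4*b_n and b_n by b_{n+1} = 5*a_n - 3*b_n in each option and simplify:
(A) 4*a_n + b_n  ->  4*(-4*a_n + 4*b_n) + (5*a_n - 3*b_n) = -11*a_n + 13*b_n   [not conserved]
(B) a_n*b_n  ->  (-4*a_n + 4*b_n)*(5*a_n - 3*b_n) = -20*a_n^2 + 32*a_n*b_n - 12*b_n^2   [not conserved]
(C) a_n - b_n  ->  (-4*a_n + 4*b_n) - (5*a_n - 3*b_n) = -9*a_n + 7*b_n   [not conserved]
(D) a_n + b_n  ->  (-4*a_n + 4*b_n) + (5*a_n - 3*b_n) = a_n + b_n   [conserved]

Only (D) a_n + b_n returns to itself after one step, so it is the conserved quantity.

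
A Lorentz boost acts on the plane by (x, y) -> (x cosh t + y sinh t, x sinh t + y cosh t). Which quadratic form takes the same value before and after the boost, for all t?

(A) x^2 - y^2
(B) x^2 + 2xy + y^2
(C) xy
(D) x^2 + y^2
A

Write x' = x cosh t + y sinh t, y' = x sinh t + y cosh t and substitute into each option:
(A) x^2 - y^2: (x cosh t + y sinh t)^2 - (x sinh t + y cosh t)^2 = x^2(cosh^2 t - sinh^2 t) + 2xy(cosh t sinh t - sinh t cosh t) + y^2(sinh^2 t - cosh^2 t) = x^2 - y^2   [invariant, using cosh^2 t - sinh^2 t = 1]
(B) x^2 + 2xy + y^2: (x' + y')^2 with x' + y' = (x + y)(cosh t + sinh t) = (x + y)e^t, so it becomes (x + y)^2 e^(2t)   [not invariant for t != 0]
(C) xy: (x cosh t + y sinh t)(x sinh t + y cosh t) = xy(cosh^2 t + sinh^2 t) + (x^2 + y^2) sinh t cosh t = xy cosh 2t + (x^2 + y^2)(sinh 2t)/2   [not invariant for t != 0]
(D) x^2 + y^2: (x cosh t + y sinh t)^2 + (x sinh t + y cosh t)^2 = (x^2 + y^2)(cosh^2 t + sinh^2 t) + 4xy sinh t cosh t = (x^2 + y^2) cosh 2t + 2xy sinh 2t   [not invariant for t != 0]

Only (A) x^2 - y^2 is unchanged; it is the Minkowski form preserved by Lorentz boosts, just as x^2 + y^2 is preserved by ordinary rotations.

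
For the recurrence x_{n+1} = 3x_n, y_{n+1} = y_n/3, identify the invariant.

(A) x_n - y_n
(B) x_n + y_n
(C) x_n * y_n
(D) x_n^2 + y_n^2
C

For the recurrence x_{n+1} = 3x_n, y_{n+1} = y_n/3:

x_{n+1} * y_{n+1} = (3x_n) * (y_n/3) = x_n * y_n
The product is conserved.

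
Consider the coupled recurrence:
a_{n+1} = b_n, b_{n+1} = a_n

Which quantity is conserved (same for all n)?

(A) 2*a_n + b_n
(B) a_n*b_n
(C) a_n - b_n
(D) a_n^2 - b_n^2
B

Replace a_n by a_{n+1} = b_n and b_n by b_{n+1} = a_n in each option and simplify:
(A) 2*a_n + b_n  ->  2*(b_n) + (a_n) = a_n + 2*b_n   [not conserved]
(B) a_n*b_n  ->  (b_n)*(a_n) = a_n*b_n   [conserved]
(C) a_n - b_n  ->  (b_n) - (a_n) = -a_n + b_n   [not conserved]
(D) a_n^2 - b_n^2  ->  (b_n)^2 - (a_n)^2 = -a_n^2 + b_n^2   [not conserved]

Only (B) a_n*b_n returns to itself after one step, so it is the conserved quantity.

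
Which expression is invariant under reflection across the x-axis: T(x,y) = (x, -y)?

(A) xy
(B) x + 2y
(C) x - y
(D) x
D

The map is reflection across the x-axis: T(x,y) = (x, -y).
Substitute the transformed coordinates into each option and compare with the original:
(A) xy  ->  (x)(-y) = -xy   [differs from xy: not invariant]
(B) x + 2y  ->  (x) + 2(-y) = x - 2y   [differs from x + 2y: not invariant]
(C) x - y  ->  (x) - (-y) = x + y   [differs from x - y: not invariant]
(D) x  ->  (x) = x   [equals x: invariant]

Only option (D), x, is unchanged by the transformation.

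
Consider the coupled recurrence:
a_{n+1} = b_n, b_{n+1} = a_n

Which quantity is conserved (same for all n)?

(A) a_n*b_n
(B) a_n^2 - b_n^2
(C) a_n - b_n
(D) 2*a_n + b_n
A

Replace a_n by a_{n+1} = b_n and b_n by b_{n+1} = a_n in each option and simplify:
(A) a_n*b_n  ->  (b_n)*(a_n) = a_n*b_n   [conserved]
(B) a_n^2 - b_n^2  ->  (b_n)^2 - (a_n)^2 = -a_n^2 + b_n^2   [not conserved]
(C) a_n - b_n  ->  (b_n) - (a_n) = -a_n + b_n   [not conserved]
(D) 2*a_n + b_n  ->  2*(b_n) + (a_n) = a_n + 2*b_n   [not conserved]

Only (A) a_n*b_n returns to itself after one step, so it is the conserved quantity.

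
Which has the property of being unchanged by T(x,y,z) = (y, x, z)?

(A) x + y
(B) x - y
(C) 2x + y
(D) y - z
A

Apply T(x,y,z) = (y, x, z) to each option, i.e. replace (x, y, z) by the transformed coordinates.
Substitute the transformed coordinates into each option and compare with the original:
(A) x + y  ->  (y) + (x) = x + y   [equals x + y: invariant]
(B) x - y  ->  (y) - (x) = -x + y   [differs from x - y: not invariant]
(C) 2x + y  ->  2(y) + (x) = x + 2y   [differs from 2x + y: not invariant]
(D) y - z  ->  (x) - (z) = x - z   [differs from y - z: not invariant]

Only option (A), x + y, is unchanged by the transformation.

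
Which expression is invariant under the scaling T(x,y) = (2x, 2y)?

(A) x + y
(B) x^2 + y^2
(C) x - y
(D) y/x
D

Under the uniform scaling T(x,y) = (2x, 2y):
Substitute the transformed coordinates into each option and compare with the original:
(A) x + y  ->  (2x) + (2y) = 2x + 2y   [differs from x + y: not invariant]
(B) x^2 + y^2  ->  (2x)^2 + (2y)^2 = 4x^2 + 4y^2   [differs from x^2 + y^2: not invariant]
(C) x - y  ->  (2x) - (2y) = 2x - 2y   [differs from x - y: not invariant]
(D) y/x  ->  (2y)/(2x) = y/x   [equals y/x: invariant]

Only option (D), y/x, is unchanged by the transformation.
The common factor 2 cancels in a ratio of coordinates, while sums, products and sums of squares pick up factors of 2 or 4.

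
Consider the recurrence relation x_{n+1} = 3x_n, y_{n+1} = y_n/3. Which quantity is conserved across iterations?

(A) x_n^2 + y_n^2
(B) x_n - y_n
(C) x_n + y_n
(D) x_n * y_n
D

For the recurrence x_{n+1} = 3x_n, y_{n+1} = y_n/3:

x_{n+1} * y_{n+1} = (3x_n) * (y_n/3) = x_n * y_n
The product is conserved.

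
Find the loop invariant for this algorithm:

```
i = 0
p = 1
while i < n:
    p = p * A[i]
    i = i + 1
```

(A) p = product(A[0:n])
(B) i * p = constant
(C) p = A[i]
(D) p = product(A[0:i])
D

A loop invariant must hold before the first iteration and be re-established by every execution of the body.

(D) p = product(A[0:i]): Initially i = 0 and p = 1 = product of the empty slice A[0:0]. If p = product(A[0:i]) holds at the top of an iteration, the body sets p to product(A[0:i]) * A[i] = product(A[0:i+1]) and then i to i+1, so the property is restored. At exit i = n, giving p = product(A[0:n]).

The other options fail:
(A) p = product(A[0:n]): false before the loop (p = 1, not the full product) -- it only becomes true at exit.
(B) i * p = constant: initially i * p = 0, but after one iteration it is 1 * A[0], which is nonzero in general.
(C) p = A[i]: after the first iteration p = A[0] but i = 1; in general p is a product of several elements, not a single one.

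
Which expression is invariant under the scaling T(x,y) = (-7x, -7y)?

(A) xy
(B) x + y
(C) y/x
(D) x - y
C

Under the uniform scaling T(x,y) = (-7x, -7y):
Substitute the transformed coordinates into each option and compare with the original:
(A) xy  ->  (-7x)(-7y) = 49xy   [differs from xy: not invariant]
(B) x + y  ->  (-7x) + (-7y) = -7x - 7y   [differs from x + y: not invariant]
(C) y/x  ->  (-7y)/(-7x) = y/x   [equals y/x: invariant]
(D) x - y  ->  (-7x) - (-7y) = -7x + 7y   [differs from x - y: not invariant]

Only option (C), y/x, is unchanged by the transformation.
The common factor -7 cancels in a ratio of coordinates, while sums, products and sums of squares pick up factors of -7 or 49.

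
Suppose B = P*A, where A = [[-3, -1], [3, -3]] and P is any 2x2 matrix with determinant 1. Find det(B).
12

By the multiplicative property of determinants, det(B) = det(P*A) = det(P) * det(A) = det(A),
so the determinant is invariant under multiplication by any determinant-1 matrix; we just need det(A).

det(A) = (-3)(-3) - (-1)(3) = 9 - (-3) = 12

Therefore det(B) = 1 * 12 = 12.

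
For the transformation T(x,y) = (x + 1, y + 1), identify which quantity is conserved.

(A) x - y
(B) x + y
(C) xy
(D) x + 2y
A

An expression E(x,y) is invariant under T if E(T(x,y)) = E(x,y). Here T(x,y) = (x + 1, y + 1).
Substitute the transformed coordinates into each option and compare with the original:
(A) x - y  ->  (x + 1) - (y + 1) = x - y   [equals x - y: invariant]
(B) x + y  ->  (x + 1) + (y + 1) = x + y + 2   [differs from x + y: not invariant]
(C) xy  ->  (x + 1)(y + 1) = xy + x + y + 1   [differs from xy: not invariant]
(D) x + 2y  ->  (x + 1) + 2(y + 1) = x + 2y + 3   [differs from x + 2y: not invariant]

Only option (A), x - y, is unchanged by the transformation.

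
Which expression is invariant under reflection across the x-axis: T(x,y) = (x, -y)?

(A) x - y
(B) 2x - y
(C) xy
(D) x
D

The map is reflection across the x-axis: T(x,y) = (x, -y).
Substitute the transformed coordinates into each option and compare with the original:
(A) x - y  ->  (x) - (-y) = x + y   [differs from x - y: not invariant]
(B) 2x - y  ->  2(x) - (-y) = 2x + y   [differs from 2x - y: not invariant]
(C) xy  ->  (x)(-y) = -xy   [differs from xy: not invariant]
(D) x  ->  (x) = x   [equals x: invariant]

Only option (D), x, is unchanged by the transformation.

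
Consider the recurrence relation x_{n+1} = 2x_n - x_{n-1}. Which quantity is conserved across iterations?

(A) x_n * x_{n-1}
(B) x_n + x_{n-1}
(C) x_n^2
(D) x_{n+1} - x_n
D

For the recurrence x_{n+1} = 2x_n - x_{n-1}:

If x_{n+1} = 2x_n - x_{n-1}, then:
x_{n+1} - x_n = x_n - x_{n-1}
The first difference is constant throughout the sequence.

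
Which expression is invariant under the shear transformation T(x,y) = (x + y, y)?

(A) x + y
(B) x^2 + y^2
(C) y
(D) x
C

Under the shear T(x,y) = (x + y, y):
Substitute the transformed coordinates into each option and compare with the original:
(A) x + y  ->  (x + y) + (y) = x + 2y   [differs from x + y: not invariant]
(B) x^2 + y^2  ->  (x + y)^2 + (y)^2 = x^2 + 2xy + 2y^2   [differs from x^2 + y^2: not invariant]
(C) y  ->  (y) = y   [equals y: invariant]
(D) x  ->  (x + y) = x + y   [differs from x: not invariant]

Only option (C), y, is unchanged by the transformation.
A horizontal shear moves points parallel to the x-axis, so the y-coordinate (and any function of y alone) is unchanged.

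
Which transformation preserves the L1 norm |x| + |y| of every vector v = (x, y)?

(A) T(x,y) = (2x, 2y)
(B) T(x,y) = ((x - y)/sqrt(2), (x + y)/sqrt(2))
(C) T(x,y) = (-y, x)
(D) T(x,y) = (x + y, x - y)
C

A transformation preserves a norm if ||T(v)|| = ||v|| for every v; a single vector where the norm changes rules an option out.

(A) T(x,y) = (2x, 2y): v = (1, 0) has norm |1| + |0| = 1, but T(v) = (2, 0) has norm 2 -- not preserved.
(B) T(x,y) = ((x - y)/sqrt(2), (x + y)/sqrt(2)): v = (1, 0) has norm |1| + |0| = 1, but T(v) = (sqrt(2)/2, sqrt(2)/2) has norm sqrt(2) -- not preserved.
(C) T(x,y) = (-y, x): preserves the norm -- it only permutes the coordinates and/or flips signs, which leaves |x| + |y| unchanged.
(D) T(x,y) = (x + y, x - y): v = (1, 0) has norm |1| + |0| = 1, but T(v) = (1, 1) has norm 2 -- not preserved.

Therefore the answer is (C).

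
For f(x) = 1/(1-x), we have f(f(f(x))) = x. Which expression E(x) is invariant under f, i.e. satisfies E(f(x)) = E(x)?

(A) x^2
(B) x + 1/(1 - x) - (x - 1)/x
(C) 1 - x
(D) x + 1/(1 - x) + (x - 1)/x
D

Replace x by f(x) = 1/(1 - x) in each option and simplify. As a quick numerical cross-check, also compare E(5) with E(f(5)) = E(-1/4).

(A) x^2  ->  (1/(1 - x))^2 = (x - 1)^(-2); check: E(5) = 25 but E(-1/4) = 1/16.   [not invariant]
(B) x + 1/(1 - x) - (x - 1)/x  ->  (1/(1 - x)) + 1/(1 - (1/(1 - x))) - ((1/(1 - x)) - 1)/(1/(1 - x)) = (x^2(1 - x) - x + (x - 1)^2)/(x(x - 1)); check: E(5) = 79/20 but E(-1/4) = -89/20.   [not invariant]
(C) 1 - x  ->  1 - (1/(1 - x)) = x/(x - 1); check: E(5) = -4 but E(-1/4) = 5/4.   [not invariant]
(D) x + 1/(1 - x) + (x - 1)/x  ->  (1/(1 - x)) + 1/(1 - (1/(1 - x))) + ((1/(1 - x)) - 1)/(1/(1 - x)), which simplifies back to x + 1/(1 - x) + (x - 1)/x; check: E(5) = 111/20, E(-1/4) = 111/20.   [invariant]

Only (D) is unchanged. Indeed f(f(x)) = 1/(1 - 1/(1-x)) = (1-x)/(-x) = (x-1)/x, so E(x) = x + f(x) + f(f(x)) is the sum over the whole 3-cycle; applying f just permutes the three terms cyclically (x -> f(x) -> f(f(x)) -> x), leaving the sum unchanged.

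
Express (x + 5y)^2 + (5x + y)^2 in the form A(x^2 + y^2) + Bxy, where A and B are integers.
26(x^2 + y^2) + 20xy

Expanding: (x + 5y)^2 = x^2 + 10xy + 25y^2
(5x + y)^2 = 25x^2 + 10xy + y^2
Sum = (1+25)(x^2+y^2) + 20xy = 26(x^2 + y^2) + 20xy
This is symmetric in x and y.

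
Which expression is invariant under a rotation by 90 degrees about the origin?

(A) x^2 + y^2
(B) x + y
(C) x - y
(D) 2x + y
A

A rotation by 90 degrees sends (x, y) to (-y, x).
Substitute the transformed coordinates into each option and compare with the original:
(A) x^2 + y^2  ->  (-y)^2 + (x)^2 = x^2 + y^2   [equals x^2 + y^2: invariant]
(B) x + y  ->  (-y) + (x) = x - y   [differs from x + y: not invariant]
(C) x - y  ->  (-y) - (x) = -x - y   [differs from x - y: not invariant]
(D) 2x + y  ->  2(-y) + (x) = x - 2y   [differs from 2x + y: not invariant]

Only option (A), x^2 + y^2, is unchanged by the transformation.
Geometrically, x^2 + y^2 is the squared distance from the origin, which every rotation about the origin preserves.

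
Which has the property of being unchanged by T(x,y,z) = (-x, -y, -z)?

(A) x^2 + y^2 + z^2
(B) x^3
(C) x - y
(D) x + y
A

Apply T(x,y,z) = (-x, -y, -z) to each option, i.e. replace (x, y, z) by the transformed coordinates.
Substitute the transformed coordinates into each option and compare with the original:
(A) x^2 + y^2 + z^2  ->  (-x)^2 + (-y)^2 + (-z)^2 = x^2 + y^2 + z^2   [equals x^2 + y^2 + z^2: invariant]
(B) x^3  ->  (-x)^3 = -x^3   [differs from x^3: not invariant]
(C) x - y  ->  (-x) - (-y) = -x + y   [differs from x - y: not invariant]
(D) x + y  ->  (-x) + (-y) = -x - y   [differs from x + y: not invariant]

Only option (A), x^2 + y^2 + z^2, is unchanged by the transformation.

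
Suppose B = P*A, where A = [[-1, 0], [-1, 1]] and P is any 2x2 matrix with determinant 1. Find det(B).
-1

By the multiplicative property of determinants, det(B) = det(P*A) = det(P) * det(A) = det(A),
so the determinant is invariant under multiplication by any determinant-1 matrix; we just need det(A).

det(A) = (-1)(1) - (0)(-1) = -1 - 0 = -1

Therefore det(B) = 1 * (-1) = -1.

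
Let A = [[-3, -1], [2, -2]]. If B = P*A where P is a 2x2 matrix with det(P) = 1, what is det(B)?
8

By the multiplicative property of determinants, det(B) = det(P*A) = det(P) * det(A) = det(A),
so the determinant is invariant under multiplication by any determinant-1 matrix; we just need det(A).

det(A) = (-3)(-2) - (-1)(2) = 6 - (-2) = 8

Therefore det(B) = 1 * 8 = 8.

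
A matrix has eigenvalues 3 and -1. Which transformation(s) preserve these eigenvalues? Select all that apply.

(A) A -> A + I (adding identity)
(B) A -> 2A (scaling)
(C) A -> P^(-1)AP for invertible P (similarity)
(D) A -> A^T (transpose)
C and D

Eigenvalues are preserved by:
1. Similarity transformations: A -> P^(-1)AP (same characteristic polynomial)
2. Transpose: A^T has the same eigenvalues as A

Eigenvalues are NOT preserved by:
- Adding identity: eigenvalues become 3+1, -1+1
- Scaling: eigenvalues become 6, -2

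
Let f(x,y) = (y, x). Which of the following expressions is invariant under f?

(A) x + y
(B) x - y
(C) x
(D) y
A

For f(x,y) = (y, x):
After applying f: x' = y, y' = x. So x' + y' = y + x = x + y.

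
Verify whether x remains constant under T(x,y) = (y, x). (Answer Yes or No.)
No

Substitute T(x,y) = (y, x) into the expression and compare with the original.

Original: x
After applying T: (y) = y

This differs from the original x (difference: -x + y), so the expression is NOT invariant.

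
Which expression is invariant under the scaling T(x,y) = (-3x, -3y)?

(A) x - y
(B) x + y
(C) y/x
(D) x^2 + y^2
C

Under the uniform scaling T(x,y) = (-3x, -3y):
Substitute the transformed coordinates into each option and compare with the original:
(A) x - y  ->  (-3x) - (-3y) = -3x + 3y   [differs from x - y: not invariant]
(B) x + y  ->  (-3x) + (-3y) = -3x - 3y   [differs from x + y: not invariant]
(C) y/x  ->  (-3y)/(-3x) = y/x   [equals y/x: invariant]
(D) x^2 + y^2  ->  (-3x)^2 + (-3y)^2 = 9x^2 + 9y^2   [differs from x^2 + y^2: not invariant]

Only option (C), y/x, is unchanged by the transformation.
The common factor -3 cancels in a ratio of coordinates, while sums, products and sums of squares pick up factors of -3 or 9.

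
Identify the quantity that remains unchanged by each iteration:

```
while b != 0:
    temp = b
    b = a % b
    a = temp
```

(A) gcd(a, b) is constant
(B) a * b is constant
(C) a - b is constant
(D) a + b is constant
A

A loop invariant must hold before the first iteration and be re-established by every execution of the body.

(A) gcd(a, b) is constant: One iteration replaces (a, b) by (b, a mod b). Since a mod b = a - q*b for an integer q, any common divisor of a and b divides b and a mod b, and conversely; hence gcd(b, a mod b) = gcd(a, b). For instance (38, 6) -> (6, 2) keeps gcd = 2. At exit b = 0 and a = gcd of the original inputs.

The other options fail:
(B) a * b is constant: e.g. (a, b) = (38, 6) -> (6, 2): the product goes from 228 to 12.
(C) a - b is constant: e.g. (a, b) = (38, 6) -> (6, 2): the difference goes from 32 to 4.
(D) a + b is constant: e.g. (a, b) = (38, 6) -> (6, 2): the sum goes from 44 to 8.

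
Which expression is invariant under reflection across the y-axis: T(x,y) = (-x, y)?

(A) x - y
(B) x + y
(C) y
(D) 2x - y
C

The map is reflection across the y-axis: T(x,y) = (-x, y).
Substitute the transformed coordinates into each option and compare with the original:
(A) x - y  ->  (-x) - (y) = -x - y   [differs from x - y: not invariant]
(B) x + y  ->  (-x) + (y) = -x + y   [differs from x + y: not invariant]
(C) y  ->  (y) = y   [equals y: invariant]
(D) 2x - y  ->  2(-x) - (y) = -2x - y   [differs from 2x - y: not invariant]

Only option (C), y, is unchanged by the transformation.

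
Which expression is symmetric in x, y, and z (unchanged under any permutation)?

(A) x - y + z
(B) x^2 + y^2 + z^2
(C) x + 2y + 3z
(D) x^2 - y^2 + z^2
B

A symmetric expression is unchanged when the variables are permuted; here the transformation to test is the swap (x, y) -> (y, x).
A symmetric expression must survive every permutation; the single swap x <-> y already eliminates the distractors, and the keyed expression is also unchanged by x <-> z and y <-> z (each variable enters it in exactly the same way).
Substitute the transformed coordinates into each option and compare with the original:
(A) x - y + z  ->  (y) - (x) + z = -x + y + z   [differs from x - y + z: not invariant]
(B) x^2 + y^2 + z^2  ->  (y)^2 + (x)^2 + z^2 = x^2 + y^2 + z^2   [equals x^2 + y^2 + z^2: invariant]
(C) x + 2y + 3z  ->  (y) + 2(x) + 3z = 2x + y + 3z   [differs from x + 2y + 3z: not invariant]
(D) x^2 - y^2 + z^2  ->  (y)^2 - (x)^2 + z^2 = -x^2 + y^2 + z^2   [differs from x^2 - y^2 + z^2: not invariant]

Only option (B), x^2 + y^2 + z^2, is unchanged by the transformation.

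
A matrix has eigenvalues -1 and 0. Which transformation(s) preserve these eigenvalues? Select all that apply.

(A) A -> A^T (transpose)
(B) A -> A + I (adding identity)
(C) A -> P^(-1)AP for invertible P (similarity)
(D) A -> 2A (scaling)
A and C

Eigenvalues are preserved by:
1. Similarity transformations: A -> P^(-1)AP (same characteristic polynomial)
2. Transpose: A^T has the same eigenvalues as A

Eigenvalues are NOT preserved by:
- Adding identity: eigenvalues become -1+1, 0+1
- Scaling: eigenvalues become -2, 0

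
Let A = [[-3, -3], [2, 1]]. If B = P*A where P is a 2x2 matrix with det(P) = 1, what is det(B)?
3

By the multiplicative property of determinants, det(B) = det(P*A) = det(P) * det(A) = det(A),
so the determinant is invariant under multiplication by any determinant-1 matrix; we just need det(A).

det(A) = (-3)(1) - (-3)(2) = -3 - (-6) = 3

Therefore det(B) = 1 * 3 = 3.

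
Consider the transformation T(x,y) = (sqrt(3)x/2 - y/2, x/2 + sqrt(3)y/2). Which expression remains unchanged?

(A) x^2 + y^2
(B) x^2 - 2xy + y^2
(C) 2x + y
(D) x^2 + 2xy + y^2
A

An expression E(x,y) is invariant under T if E(T(x,y)) = E(x,y). Here T(x,y) = (sqrt(3)x/2 - y/2, x/2 + sqrt(3)y/2).
Substitute the transformed coordinates into each option and compare with the original:
(A) x^2 + y^2  ->  (sqrt(3)x/2 - y/2)^2 + (x/2 + sqrt(3)y/2)^2 = x^2 + y^2   [equals x^2 + y^2: invariant]
(B) x^2 - 2xy + y^2  ->  (sqrt(3)x/2 - y/2)^2 - 2(sqrt(3)x/2 - y/2)(x/2 + sqrt(3)y/2) + (x/2 + sqrt(3)y/2)^2 = -sqrt(3)x^2/2 + x^2 - xy + sqrt(3)y^2/2 + y^2   [differs from x^2 - 2xy + y^2: not invariant]
(C) 2x + y  ->  2(sqrt(3)x/2 - y/2) + (x/2 + sqrt(3)y/2) = x/2 + sqrt(3)x - y + sqrt(3)y/2   [differs from 2x + y: not invariant]
(D) x^2 + 2xy + y^2  ->  (sqrt(3)x/2 - y/2)^2 + 2(sqrt(3)x/2 - y/2)(x/2 + sqrt(3)y/2) + (x/2 + sqrt(3)y/2)^2 = sqrt(3)x^2/2 + x^2 + xy - sqrt(3)y^2/2 + y^2   [differs from x^2 + 2xy + y^2: not invariant]

Only option (A), x^2 + y^2, is unchanged by the transformation.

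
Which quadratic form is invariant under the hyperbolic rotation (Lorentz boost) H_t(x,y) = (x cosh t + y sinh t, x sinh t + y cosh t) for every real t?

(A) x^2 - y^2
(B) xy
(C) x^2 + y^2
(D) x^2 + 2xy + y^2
A

Write x' = x cosh t + y sinh t, y' = x sinh t + y cosh t and substitute into each option:
(A) x^2 - y^2: (x cosh t + y sinh t)^2 - (x sinh t + y cosh t)^2 = x^2(cosh^2 t - sinh^2 t) + 2xy(cosh t sinh t - sinh t cosh t) + y^2(sinh^2 t - cosh^2 t) = x^2 - y^2   [invariant, using cosh^2 t - sinh^2 t = 1]
(B) xy: (x cosh t + y sinh t)(x sinh t + y cosh t) = xy(cosh^2 t + sinh^2 t) + (x^2 + y^2) sinh t cosh t = xy cosh 2t + (x^2 + y^2)(sinh 2t)/2   [not invariant for t != 0]
(C) x^2 + y^2: (x cosh t + y sinh t)^2 + (x sinh t + y cosh t)^2 = (x^2 + y^2)(cosh^2 t + sinh^2 t) + 4xy sinh t cosh t = (x^2 + y^2) cosh 2t + 2xy sinh 2t   [not invariant for t != 0]
(D) x^2 + 2xy + y^2: (x' + y')^2 with x' + y' = (x + y)(cosh t + sinh t) = (x + y)e^t, so it becomes (x + y)^2 e^(2t)   [not invariant for t != 0]

Only (A) x^2 - y^2 is unchanged; it is the Minkowski form preserved by Lorentz boosts, just as x^2 + y^2 is preserved by ordinary rotations.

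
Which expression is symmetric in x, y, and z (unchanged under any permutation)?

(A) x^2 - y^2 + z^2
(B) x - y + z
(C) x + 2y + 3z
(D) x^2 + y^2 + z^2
D

A symmetric expression is unchanged when the variables are permuted; here the transformation to test is the swap (x, y) -> (y, x).
A symmetric expression must survive every permutation; the single swap x <-> y already eliminates the distractors, and the keyed expression is also unchanged by x <-> z and y <-> z (each variable enters it in exactly the same way).
Substitute the transformed coordinates into each option and compare with the original:
(A) x^2 - y^2 + z^2  ->  (y)^2 - (x)^2 + z^2 = -x^2 + y^2 + z^2   [differs from x^2 - y^2 + z^2: not invariant]
(B) x - y + z  ->  (y) - (x) + z = -x + y + z   [differs from x - y + z: not invariant]
(C) x + 2y + 3z  ->  (y) + 2(x) + 3z = 2x + y + 3z   [differs from x + 2y + 3z: not invariant]
(D) x^2 + y^2 + z^2  ->  (y)^2 + (x)^2 + z^2 = x^2 + y^2 + z^2   [equals x^2 + y^2 + z^2: invariant]

Only option (D), x^2 + y^2 + z^2, is unchanged by the transformation.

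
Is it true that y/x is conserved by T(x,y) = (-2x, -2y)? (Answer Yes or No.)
Yes

Substitute T(x,y) = (-2x, -2y) into the expression and compare with the original.

Original: y/x
After applying T: (-2y)/(-2x) = y/x

This is identical to the original y/x, so the expression is invariant.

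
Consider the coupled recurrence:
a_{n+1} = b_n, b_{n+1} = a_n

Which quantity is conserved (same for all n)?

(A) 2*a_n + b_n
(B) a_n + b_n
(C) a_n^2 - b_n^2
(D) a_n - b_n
B

Replace a_n by a_{n+1} = b_n and b_n by b_{n+1} = a_n in each option and simplify:
(A) 2*a_n + b_n  ->  2*(b_n) + (a_n) = a_n + 2*b_n   [not conserved]
(B) a_n + b_n  ->  (b_n) + (a_n) = a_n + b_n   [conserved]
(C) a_n^2 - b_n^2  ->  (b_n)^2 - (a_n)^2 = -a_n^2 + b_n^2   [not conserved]
(D) a_n - b_n  ->  (b_n) - (a_n) = -a_n + b_n   [not conserved]

Only (B) a_n + b_n returns to itself after one step, so it is the conserved quantity.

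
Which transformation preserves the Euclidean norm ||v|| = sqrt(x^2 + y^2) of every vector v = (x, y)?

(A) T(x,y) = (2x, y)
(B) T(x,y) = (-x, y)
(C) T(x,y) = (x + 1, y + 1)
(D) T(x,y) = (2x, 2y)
B

A transformation preserves a norm if ||T(v)|| = ||v|| for every v; a single vector where the norm changes rules an option out.

(A) T(x,y) = (2x, y): v = (1, 0) has norm sqrt((1)^2 + (0)^2) = 1, but T(v) = (2, 0) has norm 2 -- not preserved.
(B) T(x,y) = (-x, y): preserves the norm -- it is an orthogonal map (a rotation/reflection), and (-x)^2 + (y)^2 simplifies to x^2 + y^2.
(C) T(x,y) = (x + 1, y + 1): v = (1, 0) has norm sqrt((1)^2 + (0)^2) = 1, but T(v) = (2, 1) has norm sqrt(5) -- not preserved.
(D) T(x,y) = (2x, 2y): v = (1, 0) has norm sqrt((1)^2 + (0)^2) = 1, but T(v) = (2, 0) has norm 2 -- not preserved.

Therefore the answer is (B).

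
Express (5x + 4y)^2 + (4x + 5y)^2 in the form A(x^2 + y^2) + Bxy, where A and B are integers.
41(x^2 + y^2) + 80xy

Expanding: (5x + 4y)^2 = 25x^2 + 40xy + 16y^2
(4x + 5y)^2 = 16x^2 + 40xy + 25y^2
Sum = (25+16)(x^2+y^2) + 80xy = 41(x^2 + y^2) + 80xy
This is symmetric in x and y.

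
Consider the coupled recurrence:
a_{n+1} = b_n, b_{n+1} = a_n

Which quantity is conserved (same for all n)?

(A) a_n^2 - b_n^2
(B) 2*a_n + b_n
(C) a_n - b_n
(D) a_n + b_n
D

Replace a_n by a_{n+1} = b_n and b_n by b_{n+1} = a_n in each option and simplify:
(A) a_n^2 - b_n^2  ->  (b_n)^2 - (a_n)^2 = -a_n^2 + b_n^2   [not conserved]
(B) 2*a_n + b_n  ->  2*(b_n) + (a_n) = a_n + 2*b_n   [not conserved]
(C) a_n - b_n  ->  (b_n) - (a_n) = -a_n + b_n   [not conserved]
(D) a_n + b_n  ->  (b_n) + (a_n) = a_n + b_n   [conserved]

Only (D) a_n + b_n returns to itself after one step, so it is the conserved quantity.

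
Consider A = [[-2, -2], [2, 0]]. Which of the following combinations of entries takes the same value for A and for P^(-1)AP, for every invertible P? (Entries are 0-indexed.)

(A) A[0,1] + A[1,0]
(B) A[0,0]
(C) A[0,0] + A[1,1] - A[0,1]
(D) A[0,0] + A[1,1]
D

A[0,0] + A[1,1] is the trace of A. By the cyclic property of the trace, tr(P^(-1)AP) = tr(APP^(-1)) = tr(A), so it is the same for every matrix similar to A.

The other combinations are not similarity invariants. For example, take P = [[1, 2], [0, 1]] (det P = 1), so P^(-1) = [[1, -2], [0, 1]] and
B = P^(-1)AP = [[-6, -14], [2, 4]].
Evaluating each option on A and on B:
(A) A[0,1] + A[1,0]: 0 for A, -12 for B -> changes
(B) A[0,0]: -2 for A, -6 for B -> changes
(C) A[0,0] + A[1,1] - A[0,1]: 0 for A, 12 for B -> changes
(D) A[0,0] + A[1,1]: -2 for A, -2 for B -> unchanged

Only (D) A[0,0] + A[1,1] = -2 survives (and it does so for every P, not just this one), so it is the invariant.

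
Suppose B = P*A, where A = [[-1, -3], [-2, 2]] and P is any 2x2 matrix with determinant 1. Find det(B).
-8

By the multiplicative property of determinants, det(B) = det(P*A) = det(P) * det(A) = det(A),
so the determinant is invariant under multiplication by any determinant-1 matrix; we just need det(A).

det(A) = (-1)(2) - (-3)(-2) = -2 - 6 = -8

Therefore det(B) = 1 * (-8) = -8.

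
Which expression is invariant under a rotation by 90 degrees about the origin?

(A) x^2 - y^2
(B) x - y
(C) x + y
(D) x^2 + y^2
D

A rotation by 90 degrees sends (x, y) to (-y, x).
Substitute the transformed coordinates into each option and compare with the original:
(A) x^2 - y^2  ->  (-y)^2 - (x)^2 = -x^2 + y^2   [differs from x^2 - y^2: not invariant]
(B) x - y  ->  (-y) - (x) = -x - y   [differs from x - y: not invariant]
(C) x + y  ->  (-y) + (x) = x - y   [differs from x + y: not invariant]
(D) x^2 + y^2  ->  (-y)^2 + (x)^2 = x^2 + y^2   [equals x^2 + y^2: invariant]

Only option (D), x^2 + y^2, is unchanged by the transformation.
Geometrically, x^2 + y^2 is the squared distance from the origin, which every rotation about the origin preserves.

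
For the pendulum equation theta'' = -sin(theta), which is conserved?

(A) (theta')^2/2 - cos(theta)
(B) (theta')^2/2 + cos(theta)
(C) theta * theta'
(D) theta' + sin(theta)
A

A first integral I satisfies dI/dt = 0 along every solution. Differentiate each option and use the equation of motion:
(A) d/dt[(theta')^2/2 - cos(theta)] = theta' theta'' + sin(theta) theta' = theta'(-sin(theta)) + theta' sin(theta) = 0
(B) d/dt[(theta')^2/2 + cos(theta)] = theta' theta'' - sin(theta) theta' = -2 theta' sin(theta), not identically 0
(C) d/dt[theta * theta'] = (theta')^2 + theta theta'' = (theta')^2 - theta sin(theta), not identically 0
(D) d/dt[theta' + sin(theta)] = theta'' + cos(theta) theta' = -sin(theta) + theta' cos(theta), not identically 0

Only (A) has zero time-derivative. This is the total energy: kinetic (theta')^2/2 plus potential -cos(theta).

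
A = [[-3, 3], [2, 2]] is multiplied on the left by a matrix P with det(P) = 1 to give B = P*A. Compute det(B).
-12

By the multiplicative property of determinants, det(B) = det(P*A) = det(P) * det(A) = det(A),
so the determinant is invariant under multiplication by any determinant-1 matrix; we just need det(A).

det(A) = (-3)(2) - (3)(2) = -6 - 6 = -12

Therefore det(B) = 1 * (-12) = -12.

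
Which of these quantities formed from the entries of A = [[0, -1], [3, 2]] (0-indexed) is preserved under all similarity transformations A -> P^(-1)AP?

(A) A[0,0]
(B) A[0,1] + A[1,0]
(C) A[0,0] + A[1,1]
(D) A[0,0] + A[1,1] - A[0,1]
C

A[0,0] + A[1,1] is the trace of A. By the cyclic property of the trace, tr(P^(-1)AP) = tr(APP^(-1)) = tr(A), so it is the same for every matrix similar to A.

The other combinations are not similarity invariants. For example, take P = [[1, 1], [1, 2]] (det P = 1), so P^(-1) = [[2, -1], [-1, 1]] and
B = P^(-1)AP = [[-7, -11], [6, 9]].
Evaluating each option on A and on B:
(A) A[0,0]: 0 for A, -7 for B -> changes
(B) A[0,1] + A[1,0]: 2 for A, -5 for B -> changes
(C) A[0,0] + A[1,1]: 2 for A, 2 for B -> unchanged
(D) A[0,0] + A[1,1] - A[0,1]: 3 for A, 13 for B -> changes

Only (C) A[0,0] + A[1,1] = 2 survives (and it does so for every P, not just this one), so it is the invariant.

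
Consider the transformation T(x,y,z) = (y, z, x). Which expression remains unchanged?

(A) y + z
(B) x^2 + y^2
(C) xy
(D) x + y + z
D

Apply T(x,y,z) = (y, z, x) to each option, i.e. replace (x, y, z) by the transformed coordinates.
Substitute the transformed coordinates into each option and compare with the original:
(A) y + z  ->  (z) + (x) = x + z   [differs from y + z: not invariant]
(B) x^2 + y^2  ->  (y)^2 + (z)^2 = y^2 + z^2   [differs from x^2 + y^2: not invariant]
(C) xy  ->  (y)(z) = yz   [differs from xy: not invariant]
(D) x + y + z  ->  (y) + (z) + (x) = x + y + z   [equals x + y + z: invariant]

Only option (D), x + y + z, is unchanged by the transformation.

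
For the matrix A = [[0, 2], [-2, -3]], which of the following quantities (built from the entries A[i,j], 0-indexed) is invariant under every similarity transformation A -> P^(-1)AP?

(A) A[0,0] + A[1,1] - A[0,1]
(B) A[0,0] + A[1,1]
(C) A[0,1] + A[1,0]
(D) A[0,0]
B

A[0,0] + A[1,1] is the trace of A. By the cyclic property of the trace, tr(P^(-1)AP) = tr(APP^(-1)) = tr(A), so it is the same for every matrix similar to A.

The other combinations are not similarity invariants. For example, take P = [[1, 1], [0, 1]] (det P = 1), so P^(-1) = [[1, -1], [0, 1]] and
B = P^(-1)AP = [[2, 7], [-2, -5]].
Evaluating each option on A and on B:
(A) A[0,0] + A[1,1] - A[0,1]: -5 for A, -10 for B -> changes
(B) A[0,0] + A[1,1]: -3 for A, -3 for B -> unchanged
(C) A[0,1] + A[1,0]: 0 for A, 5 for B -> changes
(D) A[0,0]: 0 for A, 2 for B -> changes

Only (B) A[0,0] + A[1,1] = -3 survives (and it does so for every P, not just this one), so it is the invariant.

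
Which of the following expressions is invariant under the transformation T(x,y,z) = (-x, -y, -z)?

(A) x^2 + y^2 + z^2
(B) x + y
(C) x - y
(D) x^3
A

Apply T(x,y,z) = (-x, -y, -z) to each option, i.e. replace (x, y, z) by the transformed coordinates.
Substitute the transformed coordinates into each option and compare with the original:
(A) x^2 + y^2 + z^2  ->  (-x)^2 + (-y)^2 + (-z)^2 = x^2 + y^2 + z^2   [equals x^2 + y^2 + z^2: invariant]
(B) x + y  ->  (-x) + (-y) = -x - y   [differs from x + y: not invariant]
(C) x - y  ->  (-x) - (-y) = -x + y   [differs from x - y: not invariant]
(D) x^3  ->  (-x)^3 = -x^3   [differs from x^3: not invariant]

Only option (A), x^2 + y^2 + z^2, is unchanged by the transformation.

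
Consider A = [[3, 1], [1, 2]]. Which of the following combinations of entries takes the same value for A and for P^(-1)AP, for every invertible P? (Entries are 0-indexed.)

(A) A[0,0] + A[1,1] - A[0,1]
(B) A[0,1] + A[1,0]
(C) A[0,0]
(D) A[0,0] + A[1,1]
D

A[0,0] + A[1,1] is the trace of A. By the cyclic property of the trace, tr(P^(-1)AP) = tr(APP^(-1)) = tr(A), so it is the same for every matrix similar to A.

The other combinations are not similarity invariants. For example, take P = [[1, 2], [0, 1]] (det P = 1), so P^(-1) = [[1, -2], [0, 1]] and
B = P^(-1)AP = [[1, -1], [1, 4]].
Evaluating each option on A and on B:
(A) A[0,0] + A[1,1] - A[0,1]: 4 for A, 6 for B -> changes
(B) A[0,1] + A[1,0]: 2 for A, 0 for B -> changes
(C) A[0,0]: 3 for A, 1 for B -> changes
(D) A[0,0] + A[1,1]: 5 for A, 5 for B -> unchanged

Only (D) A[0,0] + A[1,1] = 5 survives (and it does so for every P, not just this one), so it is the invariant.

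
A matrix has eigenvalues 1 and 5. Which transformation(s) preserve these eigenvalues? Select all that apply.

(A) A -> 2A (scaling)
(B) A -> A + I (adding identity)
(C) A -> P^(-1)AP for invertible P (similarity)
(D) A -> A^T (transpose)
C and D

Eigenvalues are preserved by:
1. Similarity transformations: A -> P^(-1)AP (same characteristic polynomial)
2. Transpose: A^T has the same eigenvalues as A

Eigenvalues are NOT preserved by:
- Adding identity: eigenvalues become 1+1, 5+1
- Scaling: eigenvalues become 2, 10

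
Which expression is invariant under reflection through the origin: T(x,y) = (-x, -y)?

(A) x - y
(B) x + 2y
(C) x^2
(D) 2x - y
C

The map is reflection through the origin: T(x,y) = (-x, -y).
Substitute the transformed coordinates into each option and compare with the original:
(A) x - y  ->  (-x) - (-y) = -x + y   [differs from x - y: not invariant]
(B) x + 2y  ->  (-x) + 2(-y) = -x - 2y   [differs from x + 2y: not invariant]
(C) x^2  ->  (-x)^2 = x^2   [equals x^2: invariant]
(D) 2x - y  ->  2(-x) - (-y) = -2x + y   [differs from 2x - y: not invariant]

Only option (C), x^2, is unchanged by the transformation.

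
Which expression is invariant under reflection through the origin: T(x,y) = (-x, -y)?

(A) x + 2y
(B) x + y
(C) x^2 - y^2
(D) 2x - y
C

The map is reflection through the origin: T(x,y) = (-x, -y).
Substitute the transformed coordinates into each option and compare with the original:
(A) x + 2y  ->  (-x) + 2(-y) = -x - 2y   [differs from x + 2y: not invariant]
(B) x + y  ->  (-x) + (-y) = -x - y   [differs from x + y: not invariant]
(C) x^2 - y^2  ->  (-x)^2 - (-y)^2 = x^2 - y^2   [equals x^2 - y^2: invariant]
(D) 2x - y  ->  2(-x) - (-y) = -2x + y   [differs from 2x - y: not invariant]

Only option (C), x^2 - y^2, is unchanged by the transformation.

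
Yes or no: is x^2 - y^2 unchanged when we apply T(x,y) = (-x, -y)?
Yes

Substitute T(x,y) = (-x, -y) into the expression and compare with the original.

Original: x^2 - y^2
After applying T: (-x)^2 - (-y)^2 = x^2 - y^2

This is identical to the original x^2 - y^2, so the expression is invariant.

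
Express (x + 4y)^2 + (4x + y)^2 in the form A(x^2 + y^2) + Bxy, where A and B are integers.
17(x^2 + y^2) + 16xy

Expanding: (x + 4y)^2 = x^2 + 8xy + 16y^2
(4x + y)^2 = 16x^2 + 8xy + y^2
Sum = (1+16)(x^2+y^2) + 16xy = 17(x^2 + y^2) + 16xy
This is symmetric in x and y.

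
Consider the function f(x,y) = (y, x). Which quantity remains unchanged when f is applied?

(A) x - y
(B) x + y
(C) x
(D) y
B

For f(x,y) = (y, x):
After applying f: x' = y, y' = x. So x' + y' = y + x = x + y.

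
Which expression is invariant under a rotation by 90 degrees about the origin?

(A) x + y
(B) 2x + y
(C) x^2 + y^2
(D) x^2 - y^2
C

A rotation by 90 degrees sends (x, y) to (-y, x).
Substitute the transformed coordinates into each option and compare with the original:
(A) x + y  ->  (-y) + (x) = x - y   [differs from x + y: not invariant]
(B) 2x + y  ->  2(-y) + (x) = x - 2y   [differs from 2x + y: not invariant]
(C) x^2 + y^2  ->  (-y)^2 + (x)^2 = x^2 + y^2   [equals x^2 + y^2: invariant]
(D) x^2 - y^2  ->  (-y)^2 - (x)^2 = -x^2 + y^2   [differs from x^2 - y^2: not invariant]

Only option (C), x^2 + y^2, is unchanged by the transformation.
Geometrically, x^2 + y^2 is the squared distance from the origin, which every rotation about the origin preserves.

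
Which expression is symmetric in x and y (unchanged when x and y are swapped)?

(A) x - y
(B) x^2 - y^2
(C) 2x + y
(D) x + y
D

A symmetric expression is unchanged when the variables are permuted; here the transformation to test is the swap (x, y) -> (y, x).
Substitute the transformed coordinates into each option and compare with the original:
(A) x - y  ->  (y) - (x) = -x + y   [differs from x - y: not invariant]
(B) x^2 - y^2  ->  (y)^2 - (x)^2 = -x^2 + y^2   [differs from x^2 - y^2: not invariant]
(C) 2x + y  ->  2(y) + (x) = x + 2y   [differs from 2x + y: not invariant]
(D) x + y  ->  (y) + (x) = x + y   [equals x + y: invariant]

Only option (D), x + y, is unchanged by the transformation.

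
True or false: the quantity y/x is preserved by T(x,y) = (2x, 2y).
True

Substitute T(x,y) = (2x, 2y) into the expression and compare with the original.

Original: y/x
After applying T: (2y)/(2x) = y/x

This is identical to the original y/x, so the expression is invariant.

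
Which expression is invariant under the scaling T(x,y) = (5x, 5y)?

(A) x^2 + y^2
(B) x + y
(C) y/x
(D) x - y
C

Under the uniform scaling T(x,y) = (5x, 5y):
Substitute the transformed coordinates into each option and compare with the original:
(A) x^2 + y^2  ->  (5x)^2 + (5y)^2 = 25x^2 + 25y^2   [differs from x^2 + y^2: not invariant]
(B) x + y  ->  (5x) + (5y) = 5x + 5y   [differs from x + y: not invariant]
(C) y/x  ->  (5y)/(5x) = y/x   [equals y/x: invariant]
(D) x - y  ->  (5x) - (5y) = 5x - 5y   [differs from x - y: not invariant]

Only option (C), y/x, is unchanged by the transformation.
The common factor 5 cancels in a ratio of coordinates, while sums, products and sums of squares pick up factors of 5 or 25.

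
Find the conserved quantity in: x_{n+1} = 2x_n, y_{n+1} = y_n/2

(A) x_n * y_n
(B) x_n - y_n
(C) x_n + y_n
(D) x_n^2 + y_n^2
A

For the recurrence x_{n+1} = 2x_n, y_{n+1} = y_n/2:

x_{n+1} * y_{n+1} = (2x_n) * (y_n/2) = x_n * y_n
The product is conserved.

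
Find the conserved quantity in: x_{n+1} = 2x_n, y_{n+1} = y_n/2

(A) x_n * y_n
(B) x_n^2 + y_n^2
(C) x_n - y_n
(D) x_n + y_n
A

For the recurrence x_{n+1} = 2x_n, y_{n+1} = y_n/2:

x_{n+1} * y_{n+1} = (2x_n) * (y_n/2) = x_n * y_n
The product is conserved.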